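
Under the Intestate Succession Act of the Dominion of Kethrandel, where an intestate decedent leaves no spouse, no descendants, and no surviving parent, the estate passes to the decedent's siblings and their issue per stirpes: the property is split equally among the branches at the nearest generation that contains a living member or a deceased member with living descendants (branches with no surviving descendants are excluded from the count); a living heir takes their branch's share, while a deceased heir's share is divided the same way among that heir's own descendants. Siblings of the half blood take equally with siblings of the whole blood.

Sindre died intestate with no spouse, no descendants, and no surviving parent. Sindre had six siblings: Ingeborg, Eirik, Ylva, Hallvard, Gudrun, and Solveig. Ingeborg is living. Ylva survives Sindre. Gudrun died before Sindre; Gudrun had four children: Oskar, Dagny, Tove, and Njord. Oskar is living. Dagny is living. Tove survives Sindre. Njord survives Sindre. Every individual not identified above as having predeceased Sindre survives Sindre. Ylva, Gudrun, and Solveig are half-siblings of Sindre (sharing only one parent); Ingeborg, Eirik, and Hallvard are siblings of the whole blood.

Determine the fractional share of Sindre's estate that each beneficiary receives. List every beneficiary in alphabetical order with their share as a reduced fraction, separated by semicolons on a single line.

No spouse, descendants, or parent survives, so the estate passes to Sindre's siblings per stirpes.
Half-blood and whole-blood siblings take equally under the stated rule.
The estate is divided into 6 equal shares of 1/6 among Ingeborg, Eirik, Ylva, Hallvard, Gudrun, Solveig.
Ingeborg is living and takes 1/6.
Eirik is living and takes 1/6.
Ylva is living and takes 1/6.
Hallvard is living and takes 1/6.
Gudrun predeceased; the 1/6 allotted to Gudrun's branch passes to Gudrun's issue by representation.
The 1/6 is divided into 4 equal shares of 1/24 among Oskar, Dagny, Tove, Njord.
Oskar is living and takes 1/24.
Dagny is living and takes 1/24.
Tove is living and takes 1/24.
Njord is living and takes 1/24.
Solveig is living and takes 1/6.

Dagny 1/24; Eirik 1/6; Hallvard 1/6; Ingeborg 1/6; Njord 1/24; Oskar 1/24; Solveig 1/6; Tove 1/24; Ylva 1/6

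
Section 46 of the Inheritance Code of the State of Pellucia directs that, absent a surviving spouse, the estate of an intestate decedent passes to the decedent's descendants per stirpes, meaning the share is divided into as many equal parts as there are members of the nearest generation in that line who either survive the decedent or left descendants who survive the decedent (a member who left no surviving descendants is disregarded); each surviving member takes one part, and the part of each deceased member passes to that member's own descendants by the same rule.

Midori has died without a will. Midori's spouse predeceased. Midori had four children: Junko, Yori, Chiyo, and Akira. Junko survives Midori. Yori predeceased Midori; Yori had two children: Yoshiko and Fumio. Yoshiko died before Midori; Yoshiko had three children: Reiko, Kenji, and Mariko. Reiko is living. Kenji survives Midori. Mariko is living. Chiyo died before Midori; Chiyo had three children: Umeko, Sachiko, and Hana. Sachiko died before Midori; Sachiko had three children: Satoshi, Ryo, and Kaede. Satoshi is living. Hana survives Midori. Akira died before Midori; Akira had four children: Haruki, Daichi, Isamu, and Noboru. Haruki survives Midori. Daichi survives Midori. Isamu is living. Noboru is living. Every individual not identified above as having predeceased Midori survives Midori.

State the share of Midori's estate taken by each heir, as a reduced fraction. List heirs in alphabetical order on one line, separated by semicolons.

There is no surviving spouse, so the entire estate passes to Midori's descendants per stirpes.
The estate is divided into 4 equal shares of 1/4 among Junko, Yori, Chiyo, Akira.
Junko is living and takes 1/4.
Yori predeceased; the 1/4 allotted to Yori's branch passes to Yori's issue by representation.
The 1/4 is divided into 2 equal shares of 1/8 among Yoshiko, Fumio.
Yoshiko predeceased; the 1/8 allotted to Yoshiko's branch passes to Yoshiko's issue by representation.
The 1/8 is divided into 3 equal shares of 1/24 among Reiko, Kenji, Mariko.
Reiko is living and takes 1/24.
Kenji is living and takes 1/24.
Mariko is living and takes 1/24.
Fumio is living and takes 1/8.
Chiyo predeceased; the 1/4 allotted to Chiyo's branch passes to Chiyo's issue by representation.
The 1/4 is divided into 3 equal shares of 1/12 among Umeko, Sachiko, Hana.
Umeko is living and takes 1/12.
Sachiko predeceased; the 1/12 allotted to Sachiko's branch passes to Sachiko's issue by representation.
The 1/12 is divided into 3 equal shares of 1/36 among Satoshi, Ryo, Kaede.
Satoshi is living and takes 1/36.
Ryo is living and takes 1/36.
Kaede is living and takes 1/36.
Hana is living and takes 1/12.
Akira predeceased; the 1/4 allotted to Akira's branch passes to Akira's issue by representation.
The 1/4 is divided into 4 equal shares of 1/16 among Haruki, Daichi, Isamu, Noboru.
Haruki is living and takes 1/16.
Daichi is living and takes 1/16.
Isamu is living and takes 1/16.
Noboru is living and takes 1/16.

Daichi 1/16; Fumio 1/8; Hana 1/12; Haruki 1/16; Isamu 1/16; Junko 1/4; Kaede 1/36; Kenji 1/24; Mariko 1/24; Noboru 1/16; Reiko 1/24; Ryo 1/36; Satoshi 1/36; Umeko 1/12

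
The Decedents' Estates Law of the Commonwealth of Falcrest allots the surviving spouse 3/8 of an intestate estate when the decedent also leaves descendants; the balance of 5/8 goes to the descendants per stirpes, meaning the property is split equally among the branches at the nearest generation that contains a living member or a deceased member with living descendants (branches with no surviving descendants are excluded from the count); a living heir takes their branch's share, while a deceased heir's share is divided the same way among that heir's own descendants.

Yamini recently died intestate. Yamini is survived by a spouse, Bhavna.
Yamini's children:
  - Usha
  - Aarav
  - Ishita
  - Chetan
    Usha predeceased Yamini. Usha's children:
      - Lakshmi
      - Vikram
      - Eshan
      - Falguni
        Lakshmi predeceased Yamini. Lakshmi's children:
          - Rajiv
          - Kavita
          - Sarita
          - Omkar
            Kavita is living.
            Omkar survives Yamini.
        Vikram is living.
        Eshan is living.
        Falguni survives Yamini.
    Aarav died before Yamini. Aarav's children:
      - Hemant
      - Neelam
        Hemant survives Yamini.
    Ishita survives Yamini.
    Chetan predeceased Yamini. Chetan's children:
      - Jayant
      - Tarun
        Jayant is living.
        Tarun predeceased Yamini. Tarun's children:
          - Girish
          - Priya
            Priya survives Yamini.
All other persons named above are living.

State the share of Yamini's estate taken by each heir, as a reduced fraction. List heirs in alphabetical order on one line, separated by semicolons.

Bhavna 3/8; Eshan 5/128; Falguni 5/128; Girish 5/128; Hemant 5/64; Ishita 5/32; Jayant 5/64; Kavita 5/512; Neelam 5/64; Omkar 5/512; Priya 5/128; Rajiv 5/512; Sarita 5/512; Vikram 5/128

Bhavna, as surviving spouse, takes 3/8.
The remaining 5/8 passes to Yamini's descendants per stirpes.
The 5/8 is divided into 4 equal shares of 5/32 among Usha, Aarav, Ishita, Chetan.
Usha predeceased; the 5/32 allotted to Usha's branch passes to Usha's issue by representation.
The 5/32 is divided into 4 equal shares of 5/128 among Lakshmi, Vikram, Eshan, Falguni.
Lakshmi predeceased; the 5/128 allotted to Lakshmi's branch passes to Lakshmi's issue by representation.
The 5/128 is divided into 4 equal shares of 5/512 among Rajiv, Kavita, Sarita, Omkar.
Rajiv is living and takes 5/512.
Kavita is living and takes 5/512.
Sarita is living and takes 5/512.
Omkar is living and takes 5/512.
Vikram is living and takes 5/128.
Eshan is living and takes 5/128.
Falguni is living and takes 5/128.
Aarav predeceased; the 5/32 allotted to Aarav's branch passes to Aarav's issue by representation.
The 5/32 is divided into 2 equal shares of 5/64 among Hemant, Neelam.
Hemant is living and takes 5/64.
Neelam is living and takes 5/64.
Ishita is living and takes 5/32.
Chetan predeceased; the 5/32 allotted to Chetan's branch passes to Chetan's issue by representation.
The 5/32 is divided into 2 equal shares of 5/64 among Jayant, Tarun.
Jayant is living and takes 5/64.
Tarun predeceased; the 5/64 allotted to Tarun's branch passes to Tarun's issue by representation.
The 5/64 is divided into 2 equal shares of 5/128 among Girish, Priya.
Girish is living and takes 5/128.
Priya is living and takes 5/128.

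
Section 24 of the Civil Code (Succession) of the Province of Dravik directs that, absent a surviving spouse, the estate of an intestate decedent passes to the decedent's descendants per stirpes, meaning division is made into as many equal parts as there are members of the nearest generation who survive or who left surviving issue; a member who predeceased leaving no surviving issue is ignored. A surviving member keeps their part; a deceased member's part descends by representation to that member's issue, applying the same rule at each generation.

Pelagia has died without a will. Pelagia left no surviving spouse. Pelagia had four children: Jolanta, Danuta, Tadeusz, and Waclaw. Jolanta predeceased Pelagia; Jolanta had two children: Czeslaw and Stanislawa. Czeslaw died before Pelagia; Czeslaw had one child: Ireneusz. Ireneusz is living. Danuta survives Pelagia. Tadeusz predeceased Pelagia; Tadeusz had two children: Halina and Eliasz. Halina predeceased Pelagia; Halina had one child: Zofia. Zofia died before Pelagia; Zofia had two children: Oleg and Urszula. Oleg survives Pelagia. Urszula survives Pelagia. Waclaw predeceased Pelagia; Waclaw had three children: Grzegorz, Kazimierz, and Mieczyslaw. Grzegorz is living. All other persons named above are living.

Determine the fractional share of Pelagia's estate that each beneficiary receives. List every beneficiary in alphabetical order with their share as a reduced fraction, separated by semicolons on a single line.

There is no surviving spouse, so the entire estate passes to Pelagia's descendants per stirpes.
The estate is divided into 4 equal shares of 1/4 among Jolanta, Danuta, Tadeusz, Waclaw.
Jolanta predeceased; the 1/4 allotted to Jolanta's branch passes to Jolanta's issue by representation.
The 1/4 is divided into 2 equal shares of 1/8 among Czeslaw, Stanislawa.
Czeslaw predeceased; the 1/8 allotted to Czeslaw's branch passes to Czeslaw's issue by representation.
Ireneusz is the sole taker at this level and receives the full 1/8.
Stanislawa is living and takes 1/8.
Danuta is living and takes 1/4.
Tadeusz predeceased; the 1/4 allotted to Tadeusz's branch passes to Tadeusz's issue by representation.
The 1/4 is divided into 2 equal shares of 1/8 among Halina, Eliasz.
Halina predeceased; the 1/8 allotted to Halina's branch passes to Halina's issue by representation.
Zofia's line is the sole branch at this level, so the full 1/8 passes to Zofia's issue by representation.
The 1/8 is divided into 2 equal shares of 1/16 among Oleg, Urszula.
Oleg is living and takes 1/16.
Urszula is living and takes 1/16.
Eliasz is living and takes 1/8.
Waclaw predeceased; the 1/4 allotted to Waclaw's branch passes to Waclaw's issue by representation.
The 1/4 is divided into 3 equal shares of 1/12 among Grzegorz, Kazimierz, Mieczyslaw.
Grzegorz is living and takes 1/12.
Kazimierz is living and takes 1/12.
Mieczyslaw is living and takes 1/12.

Danuta 1/4; Eliasz 1/8; Grzegorz 1/12; Ireneusz 1/8; Kazimierz 1/12; Mieczyslaw 1/12; Oleg 1/16; Stanislawa 1/8; Urszula 1/16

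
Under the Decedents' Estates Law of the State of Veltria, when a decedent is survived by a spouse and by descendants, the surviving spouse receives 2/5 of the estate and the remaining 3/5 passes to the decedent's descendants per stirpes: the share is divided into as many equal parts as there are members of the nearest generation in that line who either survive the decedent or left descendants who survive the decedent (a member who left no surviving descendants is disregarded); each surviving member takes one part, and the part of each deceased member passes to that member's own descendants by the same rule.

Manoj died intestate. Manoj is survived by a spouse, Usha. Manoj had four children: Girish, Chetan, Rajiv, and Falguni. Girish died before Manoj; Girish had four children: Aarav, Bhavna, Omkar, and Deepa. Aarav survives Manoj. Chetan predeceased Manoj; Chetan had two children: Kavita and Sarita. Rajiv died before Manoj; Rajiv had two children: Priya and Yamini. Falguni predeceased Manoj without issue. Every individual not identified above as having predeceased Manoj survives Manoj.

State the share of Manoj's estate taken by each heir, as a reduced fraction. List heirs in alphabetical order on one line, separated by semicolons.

Usha, as surviving spouse, takes 2/5.
The remaining 3/5 passes to Manoj's descendants per stirpes.
Falguni left no surviving issue, so that branch lapses and is disregarded.
The 3/5 is divided into 3 equal shares of 1/5 among Girish, Chetan, Rajiv.
Girish predeceased; the 1/5 allotted to Girish's branch passes to Girish's issue by representation.
The 1/5 is divided into 4 equal shares of 1/20 among Aarav, Bhavna, Omkar, Deepa.
Aarav is living and takes 1/20.
Bhavna is living and takes 1/20.
Omkar is living and takes 1/20.
Deepa is living and takes 1/20.
Chetan predeceased; the 1/5 allotted to Chetan's branch passes to Chetan's issue by representation.
The 1/5 is divided into 2 equal shares of 1/10 among Kavita, Sarita.
Kavita is living and takes 1/10.
Sarita is living and takes 1/10.
Rajiv predeceased; the 1/5 allotted to Rajiv's branch passes to Rajiv's issue by representation.
The 1/5 is divided into 2 equal shares of 1/10 among Priya, Yamini.
Priya is living and takes 1/10.
Yamini is living and takes 1/10.

Aarav 1/20; Bhavna 1/20; Deepa 1/20; Kavita 1/10; Omkar 1/20; Priya 1/10; Sarita 1/10; Usha 2/5; Yamini 1/10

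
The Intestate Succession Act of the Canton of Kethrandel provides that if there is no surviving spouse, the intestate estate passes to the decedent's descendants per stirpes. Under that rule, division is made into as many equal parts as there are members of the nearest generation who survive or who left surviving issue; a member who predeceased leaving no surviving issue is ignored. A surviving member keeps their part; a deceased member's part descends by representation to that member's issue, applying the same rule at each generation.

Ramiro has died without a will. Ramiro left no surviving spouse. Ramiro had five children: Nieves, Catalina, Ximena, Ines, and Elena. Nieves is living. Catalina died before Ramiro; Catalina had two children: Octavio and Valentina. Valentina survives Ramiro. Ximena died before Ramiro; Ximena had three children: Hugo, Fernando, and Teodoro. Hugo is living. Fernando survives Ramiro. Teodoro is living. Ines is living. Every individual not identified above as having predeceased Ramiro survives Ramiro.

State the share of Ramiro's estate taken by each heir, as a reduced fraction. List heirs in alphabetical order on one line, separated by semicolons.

Elena 1/5; Fernando 1/15; Hugo 1/15; Ines 1/5; Nieves 1/5; Octavio 1/10; Teodoro 1/15; Valentina 1/10

There is no surviving spouse, so the entire estate passes to Ramiro's descendants per stirpes.
The estate is divided into 5 equal shares of 1/5 among Nieves, Catalina, Ximena, Ines, Elena.
Nieves is living and takes 1/5.
Catalina predeceased; the 1/5 allotted to Catalina's branch passes to Catalina's issue by representation.
The 1/5 is divided into 2 equal shares of 1/10 among Octavio, Valentina.
Octavio is living and takes 1/10.
Valentina is living and takes 1/10.
Ximena predeceased; the 1/5 allotted to Ximena's branch passes to Ximena's issue by representation.
The 1/5 is divided into 3 equal shares of 1/15 among Hugo, Fernando, Teodoro.
Hugo is living and takes 1/15.
Fernando is living and takes 1/15.
Teodoro is living and takes 1/15.
Ines is living and takes 1/5.
Elena is living and takes 1/5.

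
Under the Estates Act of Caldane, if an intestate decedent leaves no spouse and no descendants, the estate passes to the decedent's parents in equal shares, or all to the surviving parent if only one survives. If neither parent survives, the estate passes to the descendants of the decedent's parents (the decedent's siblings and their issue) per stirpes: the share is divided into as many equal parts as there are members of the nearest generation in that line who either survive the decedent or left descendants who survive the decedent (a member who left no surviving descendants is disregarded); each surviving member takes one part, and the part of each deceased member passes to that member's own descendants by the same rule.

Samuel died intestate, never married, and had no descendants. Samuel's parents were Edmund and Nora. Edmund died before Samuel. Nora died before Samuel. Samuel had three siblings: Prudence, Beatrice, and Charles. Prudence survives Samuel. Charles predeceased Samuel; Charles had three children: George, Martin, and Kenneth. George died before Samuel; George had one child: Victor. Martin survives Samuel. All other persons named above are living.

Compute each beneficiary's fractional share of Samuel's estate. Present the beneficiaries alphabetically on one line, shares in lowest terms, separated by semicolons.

Beatrice 1/3; Kenneth 1/9; Martin 1/9; Prudence 1/3; Victor 1/9

Neither parent survives and there are no descendants, so the estate passes to Samuel's siblings and their issue per stirpes.
The estate is divided into 3 equal shares of 1/3 among Prudence, Beatrice, Charles.
Prudence is living and takes 1/3.
Beatrice is living and takes 1/3.
Charles predeceased; the 1/3 allotted to Charles's branch passes to Charles's issue by representation.
The 1/3 is divided into 3 equal shares of 1/9 among George, Martin, Kenneth.
George predeceased; the 1/9 allotted to George's branch passes to George's issue by representation.
Victor is the sole taker at this level and receives the full 1/9.
Martin is living and takes 1/9.
Kenneth is living and takes 1/9.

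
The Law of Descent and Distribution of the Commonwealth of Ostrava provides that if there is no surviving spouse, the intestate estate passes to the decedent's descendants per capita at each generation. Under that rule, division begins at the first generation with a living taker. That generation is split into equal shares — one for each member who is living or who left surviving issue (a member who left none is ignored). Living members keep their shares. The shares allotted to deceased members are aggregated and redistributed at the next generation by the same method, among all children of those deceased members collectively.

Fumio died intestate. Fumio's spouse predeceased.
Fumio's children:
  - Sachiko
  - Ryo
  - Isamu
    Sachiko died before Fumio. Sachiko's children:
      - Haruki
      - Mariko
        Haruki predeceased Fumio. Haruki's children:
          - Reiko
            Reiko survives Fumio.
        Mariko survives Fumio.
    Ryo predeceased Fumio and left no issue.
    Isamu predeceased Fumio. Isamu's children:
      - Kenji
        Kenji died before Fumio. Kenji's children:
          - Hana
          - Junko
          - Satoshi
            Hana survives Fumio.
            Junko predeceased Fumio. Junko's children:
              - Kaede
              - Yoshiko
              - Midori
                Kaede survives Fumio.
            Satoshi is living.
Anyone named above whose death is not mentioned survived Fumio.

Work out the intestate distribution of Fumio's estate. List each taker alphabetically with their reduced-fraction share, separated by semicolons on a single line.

Hana 1/6; Kaede 1/18; Mariko 1/3; Midori 1/18; Reiko 1/6; Satoshi 1/6; Yoshiko 1/18

There is no surviving spouse, so the entire estate passes to Fumio's descendants per capita at each generation.
No one at generation 1 (Sachiko, Isamu) is living; moving to the next generation.
At generation 2 (Haruki, Mariko, Kenji) there are 3 shares of (1)/3 = 1/3 each.
Living: Mariko — each takes 1/3.
Deceased: Haruki and Kenji. Their combined 2/3 is pooled and carried to generation 3.
At generation 3 (Reiko, Hana, Junko, Satoshi) there are 4 shares of (2/3)/4 = 1/6 each.
Living: Reiko, Hana, and Satoshi — each takes 1/6.
Deceased: Junko. That 1/6 share is carried to generation 4.
At generation 4 (Kaede, Yoshiko, Midori) there are 3 shares of (1/6)/3 = 1/18 each.
Living: Kaede, Yoshiko, and Midori — each takes 1/18.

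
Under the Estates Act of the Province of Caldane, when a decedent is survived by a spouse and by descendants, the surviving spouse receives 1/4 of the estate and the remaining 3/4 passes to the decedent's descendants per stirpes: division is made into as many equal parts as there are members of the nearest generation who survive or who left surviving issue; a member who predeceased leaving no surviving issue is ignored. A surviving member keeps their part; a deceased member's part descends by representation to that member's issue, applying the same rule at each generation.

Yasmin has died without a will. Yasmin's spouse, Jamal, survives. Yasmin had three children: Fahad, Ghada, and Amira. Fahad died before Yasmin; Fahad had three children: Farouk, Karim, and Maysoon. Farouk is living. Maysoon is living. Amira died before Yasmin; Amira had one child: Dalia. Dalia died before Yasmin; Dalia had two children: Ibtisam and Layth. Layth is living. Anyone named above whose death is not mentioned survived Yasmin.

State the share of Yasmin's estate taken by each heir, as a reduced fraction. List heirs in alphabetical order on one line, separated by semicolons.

Farouk 1/12; Ghada 1/4; Ibtisam 1/8; Jamal 1/4; Karim 1/12; Layth 1/8; Maysoon 1/12

Jamal, as surviving spouse, takes 1/4.
The remaining 3/4 passes to Yasmin's descendants per stirpes.
The 3/4 is divided into 3 equal shares of 1/4 among Fahad, Ghada, Amira.
Fahad predeceased; the 1/4 allotted to Fahad's branch passes to Fahad's issue by representation.
The 1/4 is divided into 3 equal shares of 1/12 among Farouk, Karim, Maysoon.
Farouk is living and takes 1/12.
Karim is living and takes 1/12.
Maysoon is living and takes 1/12.
Ghada is living and takes 1/4.
Amira predeceased; the 1/4 allotted to Amira's branch passes to Amira's issue by representation.
Dalia's line is the sole branch at this level, so the full 1/4 passes to Dalia's issue by representation.
The 1/4 is divided into 2 equal shares of 1/8 among Ibtisam, Layth.
Ibtisam is living and takes 1/8.
Layth is living and takes 1/8.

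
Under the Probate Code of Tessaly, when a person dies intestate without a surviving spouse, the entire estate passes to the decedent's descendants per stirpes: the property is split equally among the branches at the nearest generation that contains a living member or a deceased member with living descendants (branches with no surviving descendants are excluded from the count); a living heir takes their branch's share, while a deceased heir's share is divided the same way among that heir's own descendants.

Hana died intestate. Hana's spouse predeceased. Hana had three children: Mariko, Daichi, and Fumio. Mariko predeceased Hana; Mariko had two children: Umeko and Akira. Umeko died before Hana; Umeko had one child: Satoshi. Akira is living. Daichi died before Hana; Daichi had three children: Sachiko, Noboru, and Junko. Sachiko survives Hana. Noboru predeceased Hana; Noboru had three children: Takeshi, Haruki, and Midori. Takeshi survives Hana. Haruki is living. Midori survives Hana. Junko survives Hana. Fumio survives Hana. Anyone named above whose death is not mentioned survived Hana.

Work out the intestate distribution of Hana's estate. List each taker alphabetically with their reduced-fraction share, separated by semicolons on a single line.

There is no surviving spouse, so the entire estate passes to Hana's descendants per stirpes.
The estate is divided into 3 equal shares of 1/3 among Mariko, Daichi, Fumio.
Mariko predeceased; the 1/3 allotted to Mariko's branch passes to Mariko's issue by representation.
The 1/3 is divided into 2 equal shares of 1/6 among Umeko, Akira.
Umeko predeceased; the 1/6 allotted to Umeko's branch passes to Umeko's issue by representation.
Satoshi is the sole taker at this level and receives the full 1/6.
Akira is living and takes 1/6.
Daichi predeceased; the 1/3 allotted to Daichi's branch passes to Daichi's issue by representation.
The 1/3 is divided into 3 equal shares of 1/9 among Sachiko, Noboru, Junko.
Sachiko is living and takes 1/9.
Noboru predeceased; the 1/9 allotted to Noboru's branch passes to Noboru's issue by representation.
The 1/9 is divided into 3 equal shares of 1/27 among Takeshi, Haruki, Midori.
Takeshi is living and takes 1/27.
Haruki is living and takes 1/27.
Midori is living and takes 1/27.
Junko is living and takes 1/9.
Fumio is living and takes 1/3.

Akira 1/6; Fumio 1/3; Haruki 1/27; Junko 1/9; Midori 1/27; Sachiko 1/9; Satoshi 1/6; Takeshi 1/27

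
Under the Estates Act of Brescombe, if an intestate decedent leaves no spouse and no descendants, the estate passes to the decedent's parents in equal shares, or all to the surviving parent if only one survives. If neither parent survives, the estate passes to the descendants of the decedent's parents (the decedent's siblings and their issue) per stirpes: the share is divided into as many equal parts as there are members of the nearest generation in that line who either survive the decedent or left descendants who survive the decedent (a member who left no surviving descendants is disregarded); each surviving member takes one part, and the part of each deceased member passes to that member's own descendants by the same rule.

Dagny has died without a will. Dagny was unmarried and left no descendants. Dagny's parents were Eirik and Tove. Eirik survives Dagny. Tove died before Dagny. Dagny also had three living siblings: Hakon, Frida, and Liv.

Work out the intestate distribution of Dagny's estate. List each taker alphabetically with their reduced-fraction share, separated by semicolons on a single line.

Only one parent, Eirik, survives, so Eirik takes the entire estate. The siblings take nothing because a surviving parent has priority.

Eirik 1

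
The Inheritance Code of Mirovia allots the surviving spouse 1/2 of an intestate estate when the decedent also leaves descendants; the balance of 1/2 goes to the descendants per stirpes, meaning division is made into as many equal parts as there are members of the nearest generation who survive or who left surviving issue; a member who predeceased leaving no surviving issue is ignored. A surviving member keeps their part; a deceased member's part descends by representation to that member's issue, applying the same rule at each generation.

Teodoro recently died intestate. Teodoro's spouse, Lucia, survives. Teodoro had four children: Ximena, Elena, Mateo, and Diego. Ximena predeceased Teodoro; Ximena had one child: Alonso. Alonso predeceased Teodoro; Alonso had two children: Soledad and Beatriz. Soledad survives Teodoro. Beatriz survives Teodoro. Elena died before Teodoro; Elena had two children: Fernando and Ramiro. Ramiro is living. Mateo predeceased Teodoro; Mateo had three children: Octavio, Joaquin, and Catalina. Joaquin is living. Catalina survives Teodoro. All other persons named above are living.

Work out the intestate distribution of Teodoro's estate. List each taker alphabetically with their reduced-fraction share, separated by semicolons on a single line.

Lucia, as surviving spouse, takes 1/2.
The remaining 1/2 passes to Teodoro's descendants per stirpes.
The 1/2 is divided into 4 equal shares of 1/8 among Ximena, Elena, Mateo, Diego.
Ximena predeceased; the 1/8 allotted to Ximena's branch passes to Ximena's issue by representation.
Alonso's line is the sole branch at this level, so the full 1/8 passes to Alonso's issue by representation.
The 1/8 is divided into 2 equal shares of 1/16 among Soledad, Beatriz.
Soledad is living and takes 1/16.
Beatriz is living and takes 1/16.
Elena predeceased; the 1/8 allotted to Elena's branch passes to Elena's issue by representation.
The 1/8 is divided into 2 equal shares of 1/16 among Fernando, Ramiro.
Fernando is living and takes 1/16.
Ramiro is living and takes 1/16.
Mateo predeceased; the 1/8 allotted to Mateo's branch passes to Mateo's issue by representation.
The 1/8 is divided into 3 equal shares of 1/24 among Octavio, Joaquin, Catalina.
Octavio is living and takes 1/24.
Joaquin is living and takes 1/24.
Catalina is living and takes 1/24.
Diego is living and takes 1/8.

Beatriz 1/16; Catalina 1/24; Diego 1/8; Fernando 1/16; Joaquin 1/24; Lucia 1/2; Octavio 1/24; Ramiro 1/16; Soledad 1/16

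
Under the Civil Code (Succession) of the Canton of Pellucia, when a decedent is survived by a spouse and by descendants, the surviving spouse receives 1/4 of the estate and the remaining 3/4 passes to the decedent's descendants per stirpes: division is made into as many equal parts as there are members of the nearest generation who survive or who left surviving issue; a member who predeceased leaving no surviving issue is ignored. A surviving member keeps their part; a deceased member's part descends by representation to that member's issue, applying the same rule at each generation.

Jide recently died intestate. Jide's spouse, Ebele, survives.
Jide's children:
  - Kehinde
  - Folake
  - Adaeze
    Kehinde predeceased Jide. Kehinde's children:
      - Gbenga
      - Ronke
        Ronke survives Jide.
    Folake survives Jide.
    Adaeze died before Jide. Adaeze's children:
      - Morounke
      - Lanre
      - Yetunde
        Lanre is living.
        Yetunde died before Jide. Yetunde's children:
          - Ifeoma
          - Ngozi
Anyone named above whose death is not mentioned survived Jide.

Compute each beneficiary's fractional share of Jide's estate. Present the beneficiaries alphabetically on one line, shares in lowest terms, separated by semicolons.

Ebele 1/4; Folake 1/4; Gbenga 1/8; Ifeoma 1/24; Lanre 1/12; Morounke 1/12; Ngozi 1/24; Ronke 1/8

Ebele, as surviving spouse, takes 1/4.
The remaining 3/4 passes to Jide's descendants per stirpes.
The 3/4 is divided into 3 equal shares of 1/4 among Kehinde, Folake, Adaeze.
Kehinde predeceased; the 1/4 allotted to Kehinde's branch passes to Kehinde's issue by representation.
The 1/4 is divided into 2 equal shares of 1/8 among Gbenga, Ronke.
Gbenga is living and takes 1/8.
Ronke is living and takes 1/8.
Folake is living and takes 1/4.
Adaeze predeceased; the 1/4 allotted to Adaeze's branch passes to Adaeze's issue by representation.
The 1/4 is divided into 3 equal shares of 1/12 among Morounke, Lanre, Yetunde.
Morounke is living and takes 1/12.
Lanre is living and takes 1/12.
Yetunde predeceased; the 1/12 allotted to Yetunde's branch passes to Yetunde's issue by representation.
The 1/12 is divided into 2 equal shares of 1/24 among Ifeoma, Ngozi.
Ifeoma is living and takes 1/24.
Ngozi is living and takes 1/24.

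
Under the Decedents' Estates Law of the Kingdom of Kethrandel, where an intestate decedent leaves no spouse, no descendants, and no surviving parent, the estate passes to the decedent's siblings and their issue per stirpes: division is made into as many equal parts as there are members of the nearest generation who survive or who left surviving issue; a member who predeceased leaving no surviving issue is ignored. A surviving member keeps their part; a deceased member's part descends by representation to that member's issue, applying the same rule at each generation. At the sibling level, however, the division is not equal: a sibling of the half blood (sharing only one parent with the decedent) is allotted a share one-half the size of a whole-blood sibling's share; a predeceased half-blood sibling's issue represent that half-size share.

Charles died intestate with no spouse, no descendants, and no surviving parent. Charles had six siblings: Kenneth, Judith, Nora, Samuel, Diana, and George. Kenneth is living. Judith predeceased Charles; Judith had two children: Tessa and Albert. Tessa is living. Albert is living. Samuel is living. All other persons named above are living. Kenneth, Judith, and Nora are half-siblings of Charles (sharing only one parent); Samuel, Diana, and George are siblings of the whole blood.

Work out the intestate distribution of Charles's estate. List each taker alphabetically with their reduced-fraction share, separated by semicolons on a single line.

Albert 1/18; Diana 2/9; George 2/9; Kenneth 1/9; Nora 1/9; Samuel 2/9; Tessa 1/18

No spouse, descendants, or parent survives, so the estate passes to Charles's siblings per stirpes.
Half-blood siblings count for one-half the weight of whole-blood siblings at the initial division.
Dividing 1 in proportion to weights (total weight 9/2): Kenneth (weight 1/2) → 1/9; Judith (weight 1/2) → 1/9; Nora (weight 1/2) → 1/9; Samuel (weight 1) → 2/9; Diana (weight 1) → 2/9; George (weight 1) → 2/9.
Kenneth is living and takes 1/9.
Judith predeceased; the 1/9 allotted to Judith's branch passes to Judith's issue by representation.
The 1/9 is divided into 2 equal shares of 1/18 among Tessa, Albert.
Tessa is living and takes 1/18.
Albert is living and takes 1/18.
Nora is living and takes 1/9.
Samuel is living and takes 2/9.
Diana is living and takes 2/9.
George is living and takes 2/9.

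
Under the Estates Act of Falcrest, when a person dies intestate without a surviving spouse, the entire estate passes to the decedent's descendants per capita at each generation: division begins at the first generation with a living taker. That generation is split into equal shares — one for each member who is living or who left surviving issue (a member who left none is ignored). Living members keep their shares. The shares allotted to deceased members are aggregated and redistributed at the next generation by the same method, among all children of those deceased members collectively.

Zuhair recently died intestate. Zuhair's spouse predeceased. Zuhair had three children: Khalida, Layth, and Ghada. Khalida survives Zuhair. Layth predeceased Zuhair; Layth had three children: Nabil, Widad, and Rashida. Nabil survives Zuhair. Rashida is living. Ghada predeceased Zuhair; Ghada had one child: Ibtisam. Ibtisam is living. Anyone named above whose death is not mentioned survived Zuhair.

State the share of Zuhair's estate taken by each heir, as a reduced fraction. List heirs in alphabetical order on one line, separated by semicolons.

Ibtisam 1/6; Khalida 1/3; Nabil 1/6; Rashida 1/6; Widad 1/6

There is no surviving spouse, so the entire estate passes to Zuhair's descendants per capita at each generation.
At generation 1 (Khalida, Layth, Ghada) there are 3 shares of (1)/3 = 1/3 each.
Living: Khalida — each takes 1/3.
Deceased: Layth and Ghada. Their combined 2/3 is pooled and carried to generation 2.
At generation 2 (Nabil, Widad, Rashida, Ibtisam) there are 4 shares of (2/3)/4 = 1/6 each.
Living: Nabil, Widad, Rashida, and Ibtisam — each takes 1/6.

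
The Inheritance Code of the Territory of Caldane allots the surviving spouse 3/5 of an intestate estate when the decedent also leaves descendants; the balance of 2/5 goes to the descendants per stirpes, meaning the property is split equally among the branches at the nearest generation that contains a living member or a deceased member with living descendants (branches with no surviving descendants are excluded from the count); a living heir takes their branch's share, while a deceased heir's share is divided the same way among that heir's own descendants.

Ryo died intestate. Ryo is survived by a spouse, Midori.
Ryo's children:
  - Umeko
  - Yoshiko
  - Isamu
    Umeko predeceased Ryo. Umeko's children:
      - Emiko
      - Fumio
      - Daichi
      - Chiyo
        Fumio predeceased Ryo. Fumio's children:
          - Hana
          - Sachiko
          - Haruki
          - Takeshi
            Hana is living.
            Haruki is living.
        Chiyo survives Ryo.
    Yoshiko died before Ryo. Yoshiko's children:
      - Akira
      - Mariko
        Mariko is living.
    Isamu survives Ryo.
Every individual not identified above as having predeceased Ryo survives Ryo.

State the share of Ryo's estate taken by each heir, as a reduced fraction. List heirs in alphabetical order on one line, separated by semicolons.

Akira 1/15; Chiyo 1/30; Daichi 1/30; Emiko 1/30; Hana 1/120; Haruki 1/120; Isamu 2/15; Mariko 1/15; Midori 3/5; Sachiko 1/120; Takeshi 1/120

Midori, as surviving spouse, takes 3/5.
The remaining 2/5 passes to Ryo's descendants per stirpes.
The 2/5 is divided into 3 equal shares of 2/15 among Umeko, Yoshiko, Isamu.
Umeko predeceased; the 2/15 allotted to Umeko's branch passes to Umeko's issue by representation.
The 2/15 is divided into 4 equal shares of 1/30 among Emiko, Fumio, Daichi, Chiyo.
Emiko is living and takes 1/30.
Fumio predeceased; the 1/30 allotted to Fumio's branch passes to Fumio's issue by representation.
The 1/30 is divided into 4 equal shares of 1/120 among Hana, Sachiko, Haruki, Takeshi.
Hana is living and takes 1/120.
Sachiko is living and takes 1/120.
Haruki is living and takes 1/120.
Takeshi is living and takes 1/120.
Daichi is living and takes 1/30.
Chiyo is living and takes 1/30.
Yoshiko predeceased; the 2/15 allotted to Yoshiko's branch passes to Yoshiko's issue by representation.
The 2/15 is divided into 2 equal shares of 1/15 among Akira, Mariko.
Akira is living and takes 1/15.
Mariko is living and takes 1/15.
Isamu is living and takes 2/15.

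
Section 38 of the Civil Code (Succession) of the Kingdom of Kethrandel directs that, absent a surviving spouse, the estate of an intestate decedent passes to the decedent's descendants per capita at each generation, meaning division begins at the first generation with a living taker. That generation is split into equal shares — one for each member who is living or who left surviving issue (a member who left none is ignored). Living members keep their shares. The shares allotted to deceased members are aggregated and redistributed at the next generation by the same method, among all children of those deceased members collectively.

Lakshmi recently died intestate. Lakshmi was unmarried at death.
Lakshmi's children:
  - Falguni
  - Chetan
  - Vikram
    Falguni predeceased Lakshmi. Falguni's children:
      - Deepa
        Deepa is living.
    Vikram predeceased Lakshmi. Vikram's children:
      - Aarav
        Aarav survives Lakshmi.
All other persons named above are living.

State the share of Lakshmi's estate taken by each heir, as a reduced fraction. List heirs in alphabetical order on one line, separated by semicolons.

Aarav 1/3; Chetan 1/3; Deepa 1/3

There is no surviving spouse, so the entire estate passes to Lakshmi's descendants per capita at each generation.
At generation 1 (Falguni, Chetan, Vikram) there are 3 shares of (1)/3 = 1/3 each.
Living: Chetan — each takes 1/3.
Deceased: Falguni and Vikram. Their combined 2/3 is pooled and carried to generation 2.
At generation 2 (Deepa, Aarav) there are 2 shares of (2/3)/2 = 1/3 each.
Living: Deepa and Aarav — each takes 1/3.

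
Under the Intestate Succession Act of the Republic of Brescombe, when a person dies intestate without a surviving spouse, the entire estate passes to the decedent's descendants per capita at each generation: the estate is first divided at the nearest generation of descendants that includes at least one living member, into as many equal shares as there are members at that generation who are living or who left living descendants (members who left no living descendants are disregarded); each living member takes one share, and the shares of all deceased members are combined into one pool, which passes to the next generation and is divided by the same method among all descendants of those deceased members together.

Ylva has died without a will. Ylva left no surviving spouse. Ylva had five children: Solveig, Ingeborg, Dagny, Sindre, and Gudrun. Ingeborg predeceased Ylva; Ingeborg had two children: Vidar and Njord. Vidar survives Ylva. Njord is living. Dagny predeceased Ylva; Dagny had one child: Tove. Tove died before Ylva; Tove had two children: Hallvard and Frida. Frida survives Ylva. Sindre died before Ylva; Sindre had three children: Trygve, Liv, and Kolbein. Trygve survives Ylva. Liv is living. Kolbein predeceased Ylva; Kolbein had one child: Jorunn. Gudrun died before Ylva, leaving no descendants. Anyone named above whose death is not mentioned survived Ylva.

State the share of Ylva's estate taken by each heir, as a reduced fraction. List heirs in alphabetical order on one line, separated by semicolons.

Frida 1/12; Hallvard 1/12; Jorunn 1/12; Liv 1/8; Njord 1/8; Solveig 1/4; Trygve 1/8; Vidar 1/8

There is no surviving spouse, so the entire estate passes to Ylva's descendants per capita at each generation.
At generation 1 (Solveig, Ingeborg, Dagny, Sindre) there are 4 shares of (1)/4 = 1/4 each.
Living: Solveig — each takes 1/4.
Deceased: Ingeborg, Dagny, and Sindre. Their combined 3/4 is pooled and carried to generation 2.
At generation 2 (Vidar, Njord, Tove, Trygve, Liv, Kolbein) there are 6 shares of (3/4)/6 = 1/8 each.
Living: Vidar, Njord, Trygve, and Liv — each takes 1/8.
Deceased: Tove and Kolbein. Their combined 1/4 is pooled and carried to generation 3.
At generation 3 (Hallvard, Frida, Jorunn) there are 3 shares of (1/4)/3 = 1/12 each.
Living: Hallvard, Frida, and Jorunn — each takes 1/12.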